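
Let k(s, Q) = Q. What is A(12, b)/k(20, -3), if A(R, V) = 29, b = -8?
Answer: -29/3 ≈ -9.6667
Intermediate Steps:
A(12, b)/k(20, -3) = 29/(-3) = 29*(-1/3) = -29/3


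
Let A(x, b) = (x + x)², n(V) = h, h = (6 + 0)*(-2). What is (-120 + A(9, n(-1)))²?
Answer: 41616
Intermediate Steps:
h = -12 (h = 6*(-2) = -12)
n(V) = -12
A(x, b) = 4*x² (A(x, b) = (2*x)² = 4*x²)
(-120 + A(9, n(-1)))² = (-120 + 4*9²)² = (-120 + 4*81)² = (-120 + 324)² = 204² = 41616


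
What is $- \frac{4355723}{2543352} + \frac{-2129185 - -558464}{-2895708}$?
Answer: $- \frac{718167128341}{613733727768} \approx -1.1702$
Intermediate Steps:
$- \frac{4355723}{2543352} + \frac{-2129185 - -558464}{-2895708} = \left(-4355723\right) \frac{1}{2543352} + \left(-2129185 + 558464\right) \left(- \frac{1}{2895708}\right) = - \frac{4355723}{2543352} - - \frac{1570721}{2895708} = - \frac{4355723}{2543352} + \frac{1570721}{2895708} = - \frac{718167128341}{613733727768}$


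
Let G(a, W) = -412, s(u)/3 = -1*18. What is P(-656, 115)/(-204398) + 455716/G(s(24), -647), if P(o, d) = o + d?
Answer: -23286804019/21052994 ≈ -1106.1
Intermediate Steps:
s(u) = -54 (s(u) = 3*(-1*18) = 3*(-18) = -54)
P(o, d) = d + o
P(-656, 115)/(-204398) + 455716/G(s(24), -647) = (115 - 656)/(-204398) + 455716/(-412) = -541*(-1/204398) + 455716*(-1/412) = 541/204398 - 113929/103 = -23286804019/21052994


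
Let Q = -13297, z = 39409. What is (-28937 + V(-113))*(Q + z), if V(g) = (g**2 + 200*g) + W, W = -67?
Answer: -1014059520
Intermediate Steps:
V(g) = -67 + g**2 + 200*g (V(g) = (g**2 + 200*g) - 67 = -67 + g**2 + 200*g)
(-28937 + V(-113))*(Q + z) = (-28937 + (-67 + (-113)**2 + 200*(-113)))*(-13297 + 39409) = (-28937 + (-67 + 12769 - 22600))*26112 = (-28937 - 9898)*26112 = -38835*26112 = -1014059520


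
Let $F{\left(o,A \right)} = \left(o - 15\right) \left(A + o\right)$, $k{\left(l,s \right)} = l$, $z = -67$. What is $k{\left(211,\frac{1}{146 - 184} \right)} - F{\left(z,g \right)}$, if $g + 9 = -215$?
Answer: $-23651$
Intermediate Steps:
$g = -224$ ($g = -9 - 215 = -224$)
$F{\left(o,A \right)} = \left(-15 + o\right) \left(A + o\right)$
$k{\left(211,\frac{1}{146 - 184} \right)} - F{\left(z,g \right)} = 211 - \left(\left(-67\right)^{2} - -3360 - -1005 - -15008\right) = 211 - \left(4489 + 3360 + 1005 + 15008\right) = 211 - 23862 = -23651$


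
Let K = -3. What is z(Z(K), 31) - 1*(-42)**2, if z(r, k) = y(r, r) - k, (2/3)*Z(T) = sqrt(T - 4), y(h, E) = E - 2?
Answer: -1797 + 3*I*sqrt(7)/2 ≈ -1797.0 + 3.9686*I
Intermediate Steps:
y(h, E) = -2 + E
Z(T) = 3*sqrt(-4 + T)/2 (Z(T) = 3*sqrt(T - 4)/2 = 3*sqrt(-4 + T)/2)
z(r, k) = -2 + r - k (z(r, k) = (-2 + r) - k = -2 + r - k)
z(Z(K), 31) - 1*(-42)**2 = (-2 + 3*sqrt(-4 - 3)/2 - 1*31) - 1*(-42)**2 = (-2 + 3*sqrt(-7)/2 - 31) - 1*1764 = (-2 + 3*(I*sqrt(7))/2 - 31) - 1764 = (-2 + 3*I*sqrt(7)/2 - 31) - 1764 = (-33 + 3*I*sqrt(7)/2) - 1764 = -1797 + 3*I*sqrt(7)/2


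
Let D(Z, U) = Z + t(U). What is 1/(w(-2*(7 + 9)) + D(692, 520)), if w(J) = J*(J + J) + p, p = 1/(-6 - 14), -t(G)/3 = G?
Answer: 20/23599 ≈ 0.00084749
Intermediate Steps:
t(G) = -3*G
D(Z, U) = Z - 3*U
p = -1/20 (p = 1/(-20) = -1/20 ≈ -0.050000)
w(J) = -1/20 + 2*J² (w(J) = J*(J + J) - 1/20 = J*(2*J) - 1/20 = 2*J² - 1/20 = -1/20 + 2*J²)
1/(w(-2*(7 + 9)) + D(692, 520)) = 1/((-1/20 + 2*(-2*(7 + 9))²) + (692 - 3*520)) = 1/((-1/20 + 2*(-2*16)²) + (692 - 1560)) = 1/((-1/20 + 2*(-32)²) - 868) = 1/((-1/20 + 2*1024) - 868) = 1/((-1/20 + 2048) - 868) = 1/(40959/20 - 868) = 1/(23599/20) = 20/23599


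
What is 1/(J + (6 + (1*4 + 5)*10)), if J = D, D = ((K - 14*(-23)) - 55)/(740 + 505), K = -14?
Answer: 1245/119773 ≈ 0.010395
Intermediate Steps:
D = 253/1245 (D = ((-14 - 14*(-23)) - 55)/(740 + 505) = ((-14 + 322) - 55)/1245 = (308 - 55)*(1/1245) = 253*(1/1245) = 253/1245 ≈ 0.20321)
J = 253/1245 ≈ 0.20321
1/(J + (6 + (1*4 + 5)*10)) = 1/(253/1245 + (6 + (1*4 + 5)*10)) = 1/(253/1245 + (6 + (4 + 5)*10)) = 1/(253/1245 + (6 + 9*10)) = 1/(253/1245 + (6 + 90)) = 1/(253/1245 + 96) = 1/(119773/1245) = 1245/119773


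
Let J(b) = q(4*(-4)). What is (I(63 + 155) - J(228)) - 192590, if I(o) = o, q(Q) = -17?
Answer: -192355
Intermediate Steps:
J(b) = -17
(I(63 + 155) - J(228)) - 192590 = ((63 + 155) - 1*(-17)) - 192590 = (218 + 17) - 192590 = 235 - 192590 = -192355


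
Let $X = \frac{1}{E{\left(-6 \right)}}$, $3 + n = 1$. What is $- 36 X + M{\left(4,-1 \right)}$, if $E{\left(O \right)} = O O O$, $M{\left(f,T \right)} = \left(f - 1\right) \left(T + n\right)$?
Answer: $- \frac{53}{6} \approx -8.8333$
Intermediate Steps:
$n = -2$ ($n = -3 + 1 = -2$)
$M{\left(f,T \right)} = \left(-1 + f\right) \left(-2 + T\right)$ ($M{\left(f,T \right)} = \left(f - 1\right) \left(T - 2\right) = \left(-1 + f\right) \left(-2 + T\right)$)
$E{\left(O \right)} = O^{3}$ ($E{\left(O \right)} = O^{2} O = O^{3}$)
$X = - \frac{1}{216}$ ($X = \frac{1}{\left(-6\right)^{3}} = \frac{1}{-216} = - \frac{1}{216} \approx -0.0046296$)
$- 36 X + M{\left(4,-1 \right)} = \left(-36\right) \left(- \frac{1}{216}\right) - 9 = \frac{1}{6} + \left(2 + 1 - 8 - 4\right) = \frac{1}{6} - 9 = - \frac{53}{6}$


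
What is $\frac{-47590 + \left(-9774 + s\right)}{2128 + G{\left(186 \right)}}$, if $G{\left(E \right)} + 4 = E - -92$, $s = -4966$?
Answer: $- \frac{31165}{1201} \approx -25.949$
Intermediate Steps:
$G{\left(E \right)} = 88 + E$ ($G{\left(E \right)} = -4 + \left(E - -92\right) = -4 + \left(E + 92\right) = -4 + \left(92 + E\right) = 88 + E$)
$\frac{-47590 + \left(-9774 + s\right)}{2128 + G{\left(186 \right)}} = \frac{-47590 - 14740}{2128 + \left(88 + 186\right)} = \frac{-47590 - 14740}{2128 + 274} = - \frac{62330}{2402} = \left(-62330\right) \frac{1}{2402} = - \frac{31165}{1201}$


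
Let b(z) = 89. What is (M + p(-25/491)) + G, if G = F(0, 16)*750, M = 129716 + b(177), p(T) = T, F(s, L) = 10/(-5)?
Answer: 62997730/491 ≈ 1.2831e+5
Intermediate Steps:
F(s, L) = -2 (F(s, L) = 10*(-⅕) = -2)
M = 129805 (M = 129716 + 89 = 129805)
G = -1500 (G = -2*750 = -1500)
(M + p(-25/491)) + G = (129805 - 25/491) - 1500 = 63734230/491 - 1500 = 62997730/491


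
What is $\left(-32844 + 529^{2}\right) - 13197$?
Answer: $233800$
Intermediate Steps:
$\left(-32844 + 529^{2}\right) - 13197 = \left(-32844 + 279841\right) - 13197 = 246997 - 13197 = 233800$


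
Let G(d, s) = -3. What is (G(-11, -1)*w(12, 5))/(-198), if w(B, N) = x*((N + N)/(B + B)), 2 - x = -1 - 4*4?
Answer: 95/792 ≈ 0.11995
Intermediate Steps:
x = 19 (x = 2 - (-1 - 4*4) = 2 - (-1 - 16) = 2 - 1*(-17) = 2 + 17 = 19)
w(B, N) = 19*N/B (w(B, N) = 19*((N + N)/(B + B)) = 19*((2*N)/((2*B))) = 19*((2*N)*(1/(2*B))) = 19*(N/B) = 19*N/B)
(G(-11, -1)*w(12, 5))/(-198) = -57*5/12/(-198) = -57*5/12*(-1/198) = -3*95/12*(-1/198) = -95/4*(-1/198) = 95/792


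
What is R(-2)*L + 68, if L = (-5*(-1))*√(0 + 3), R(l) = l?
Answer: 68 - 10*√3 ≈ 50.680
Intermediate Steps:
L = 5*√3 ≈ 8.6602
R(-2)*L + 68 = -10*√3 + 68 = 68 - 10*√3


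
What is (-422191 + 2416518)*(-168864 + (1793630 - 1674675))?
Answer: -99534866243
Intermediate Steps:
(-422191 + 2416518)*(-168864 + (1793630 - 1674675)) = 1994327*(-168864 + 118955) = 1994327*(-49909) = -99534866243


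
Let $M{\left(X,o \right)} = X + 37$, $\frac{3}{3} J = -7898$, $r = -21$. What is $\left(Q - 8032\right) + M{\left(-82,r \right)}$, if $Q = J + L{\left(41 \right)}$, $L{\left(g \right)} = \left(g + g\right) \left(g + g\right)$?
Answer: $-9251$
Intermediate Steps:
$J = -7898$
$M{\left(X,o \right)} = 37 + X$
$L{\left(g \right)} = 4 g^{2}$ ($L{\left(g \right)} = 2 g 2 g = 4 g^{2}$)
$Q = -1174$ ($Q = -7898 + 4 \cdot 41^{2} = -7898 + 4 \cdot 1681 = -7898 + 6724 = -1174$)
$\left(Q - 8032\right) + M{\left(-82,r \right)} = \left(-1174 - 8032\right) + \left(37 - 82\right) = -9206 - 45 = -9251$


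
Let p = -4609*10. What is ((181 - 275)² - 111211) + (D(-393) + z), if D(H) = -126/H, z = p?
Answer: -19448873/131 ≈ -1.4846e+5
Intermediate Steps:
p = -46090
z = -46090
((181 - 275)² - 111211) + (D(-393) + z) = ((181 - 275)² - 111211) + (-126/(-393) - 46090) = ((-94)² - 111211) + (-126*(-1/393) - 46090) = (8836 - 111211) + (42/131 - 46090) = -102375 - 6037748/131 = -19448873/131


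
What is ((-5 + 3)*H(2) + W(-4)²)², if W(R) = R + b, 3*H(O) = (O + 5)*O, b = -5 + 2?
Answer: 14161/9 ≈ 1573.4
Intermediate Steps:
b = -3
H(O) = O*(5 + O)/3 (H(O) = ((O + 5)*O)/3 = ((5 + O)*O)/3 = (O*(5 + O))/3 = O*(5 + O)/3)
W(R) = -3 + R (W(R) = R - 3 = -3 + R)
((-5 + 3)*H(2) + W(-4)²)² = ((-5 + 3)*((⅓)*2*(5 + 2)) + (-3 - 4)²)² = (-2*2*7/3 + (-7)²)² = (-2*14/3 + 49)² = (-28/3 + 49)² = (119/3)² = 14161/9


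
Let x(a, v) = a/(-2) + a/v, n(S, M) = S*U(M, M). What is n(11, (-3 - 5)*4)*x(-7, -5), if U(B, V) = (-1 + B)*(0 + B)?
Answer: 284592/5 ≈ 56918.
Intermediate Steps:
U(B, V) = B*(-1 + B) (U(B, V) = (-1 + B)*B = B*(-1 + B))
n(S, M) = M*S*(-1 + M) (n(S, M) = S*(M*(-1 + M)) = M*S*(-1 + M))
x(a, v) = -a/2 + a/v (x(a, v) = a*(-½) + a/v = -a/2 + a/v)
n(11, (-3 - 5)*4)*x(-7, -5) = (((-3 - 5)*4)*11*(-1 + (-3 - 5)*4))*(-½*(-7) - 7/(-5)) = (-8*4*11*(-1 - 8*4))*(7/2 - 7*(-⅕)) = (-32*11*(-1 - 32))*(7/2 + 7/5) = -32*11*(-33)*(49/10) = 11616*(49/10) = 284592/5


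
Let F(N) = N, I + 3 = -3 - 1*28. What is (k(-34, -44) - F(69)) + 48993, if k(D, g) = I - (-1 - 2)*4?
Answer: 48902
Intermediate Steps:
I = -34 (I = -3 + (-3 - 1*28) = -3 + (-3 - 28) = -3 - 31 = -34)
k(D, g) = -22 (k(D, g) = -34 - (-1 - 2)*4 = -34 - (-3)*4 = -34 - 1*(-12) = -34 + 12 = -22)
(k(-34, -44) - F(69)) + 48993 = (-22 - 1*69) + 48993 = (-22 - 69) + 48993 = -91 + 48993 = 48902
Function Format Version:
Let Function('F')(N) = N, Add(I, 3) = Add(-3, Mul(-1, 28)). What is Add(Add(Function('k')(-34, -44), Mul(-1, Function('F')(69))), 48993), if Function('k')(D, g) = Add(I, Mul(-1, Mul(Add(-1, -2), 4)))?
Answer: 48902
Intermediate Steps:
I = -34 (I = Add(-3, Add(-3, Mul(-1, 28))) = Add(-3, Add(-3, -28)) = Add(-3, -31) = -34)
Function('k')(D, g) = -22 (Function('k')(D, g) = Add(-34, Mul(-1, Mul(Add(-1, -2), 4))) = Add(-34, Mul(-1, Mul(-3, 4))) = Add(-34, Mul(-1, -12)) = Add(-34, 12) = -22)
Add(Add(Function('k')(-34, -44), Mul(-1, Function('F')(69))), 48993) = Add(Add(-22, Mul(-1, 69)), 48993) = Add(Add(-22, -69), 48993) = Add(-91, 48993) = 48902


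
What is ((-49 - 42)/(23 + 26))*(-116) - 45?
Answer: 1193/7 ≈ 170.43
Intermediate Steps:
((-49 - 42)/(23 + 26))*(-116) - 45 = -91/49*(-116) - 45 = -91*1/49*(-116) - 45 = -13/7*(-116) - 45 = 1508/7 - 45 = 1193/7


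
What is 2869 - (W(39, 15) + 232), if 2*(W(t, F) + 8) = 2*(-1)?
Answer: 2646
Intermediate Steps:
W(t, F) = -9 (W(t, F) = -8 + (2*(-1))/2 = -8 + (½)*(-2) = -8 - 1 = -9)
2869 - (W(39, 15) + 232) = 2869 - (-9 + 232) = 2869 - 1*223 = 2869 - 223 = 2646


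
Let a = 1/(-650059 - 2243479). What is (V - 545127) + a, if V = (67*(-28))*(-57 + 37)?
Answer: -1468780143567/2893538 ≈ -5.0761e+5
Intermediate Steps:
V = 37520 (V = -1876*(-20) = 37520)
a = -1/2893538 (a = 1/(-2893538) = -1/2893538 ≈ -3.4560e-7)
(V - 545127) + a = (37520 - 545127) - 1/2893538 = -507607 - 1/2893538 = -1468780143567/2893538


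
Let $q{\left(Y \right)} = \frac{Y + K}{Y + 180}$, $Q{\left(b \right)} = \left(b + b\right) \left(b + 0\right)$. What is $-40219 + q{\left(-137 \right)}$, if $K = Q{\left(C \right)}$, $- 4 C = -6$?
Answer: $- \frac{3459099}{86} \approx -40222.0$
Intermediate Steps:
$C = \frac{3}{2}$ ($C = \left(- \frac{1}{4}\right) \left(-6\right) = \frac{3}{2} \approx 1.5$)
$Q{\left(b \right)} = 2 b^{2}$ ($Q{\left(b \right)} = 2 b b = 2 b^{2}$)
$K = \frac{9}{2}$ ($K = 2 \left(\frac{3}{2}\right)^{2} = 2 \cdot \frac{9}{4} = \frac{9}{2} \approx 4.5$)
$q{\left(Y \right)} = \frac{\frac{9}{2} + Y}{180 + Y}$ ($q{\left(Y \right)} = \frac{Y + \frac{9}{2}}{Y + 180} = \frac{\frac{9}{2} + Y}{180 + Y}$)
$-40219 + q{\left(-137 \right)} = -40219 + \frac{\frac{9}{2} - 137}{180 - 137} = -40219 + \frac{1}{43} \left(- \frac{265}{2}\right) = -40219 - \frac{265}{86} = - \frac{3459099}{86}$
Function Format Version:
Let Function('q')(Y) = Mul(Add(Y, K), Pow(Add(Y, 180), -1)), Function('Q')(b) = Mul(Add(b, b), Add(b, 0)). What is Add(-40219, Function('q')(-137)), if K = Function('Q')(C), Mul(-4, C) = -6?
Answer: Rational(-3459099, 86) ≈ -40222.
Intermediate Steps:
C = Rational(3, 2) (C = Mul(Rational(-1, 4), -6) = Rational(3, 2) ≈ 1.5000)
Function('Q')(b) = Mul(2, Pow(b, 2)) (Function('Q')(b) = Mul(Mul(2, b), b) = Mul(2, Pow(b, 2)))
K = Rational(9, 2) (K = Mul(2, Pow(Rational(3, 2), 2)) = Mul(2, Rational(9, 4)) = Rational(9, 2) ≈ 4.5000)
Function('q')(Y) = Mul(Pow(Add(180, Y), -1), Add(Rational(9, 2), Y)) (Function('q')(Y) = Mul(Add(Y, Rational(9, 2)), Pow(Add(Y, 180), -1)) = Mul(Add(Rational(9, 2), Y), Pow(Add(180, Y), -1)) = Mul(Pow(Add(180, Y), -1), Add(Rational(9, 2), Y)))
Add(-40219, Function('q')(-137)) = Add(-40219, Mul(Pow(Add(180, -137), -1), Add(Rational(9, 2), -137))) = Add(-40219, Mul(Pow(43, -1), Rational(-265, 2))) = Add(-40219, Mul(Rational(1, 43), Rational(-265, 2))) = Add(-40219, Rational(-265, 86)) = Rational(-3459099, 86)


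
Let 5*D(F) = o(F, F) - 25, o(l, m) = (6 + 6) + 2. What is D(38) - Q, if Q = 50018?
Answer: -250101/5 ≈ -50020.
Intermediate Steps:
o(l, m) = 14 (o(l, m) = 12 + 2 = 14)
D(F) = -11/5 (D(F) = (14 - 25)/5 = (⅕)*(-11) = -11/5)
D(38) - Q = -11/5 - 1*50018 = -11/5 - 50018 = -250101/5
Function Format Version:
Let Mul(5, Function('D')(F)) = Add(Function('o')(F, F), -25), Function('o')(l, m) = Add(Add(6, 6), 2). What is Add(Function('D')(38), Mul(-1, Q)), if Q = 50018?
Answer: Rational(-250101, 5) ≈ -50020.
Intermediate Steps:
Function('o')(l, m) = 14 (Function('o')(l, m) = Add(12, 2) = 14)
Function('D')(F) = Rational(-11, 5) (Function('D')(F) = Mul(Rational(1, 5), Add(14, -25)) = Mul(Rational(1, 5), -11) = Rational(-11, 5))
Add(Function('D')(38), Mul(-1, Q)) = Add(Rational(-11, 5), Mul(-1, 50018)) = Add(Rational(-11, 5), -50018) = Rational(-250101, 5)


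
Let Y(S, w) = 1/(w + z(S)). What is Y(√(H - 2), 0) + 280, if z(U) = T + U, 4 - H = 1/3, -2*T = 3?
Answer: 1942/7 - 4*√15/7 ≈ 275.22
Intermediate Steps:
T = -3/2 (T = -½*3 = -3/2 ≈ -1.5000)
H = 11/3 (H = 4 - 1/3 = 4 - 1*⅓ = 4 - ⅓ = 11/3 ≈ 3.6667)
z(U) = -3/2 + U
Y(S, w) = 1/(-3/2 + S + w) (Y(S, w) = 1/(w + (-3/2 + S)) = 1/(-3/2 + S + w))
Y(√(H - 2), 0) + 280 = 2/(-3 + 2*√(11/3 - 2) + 2*0) + 280 = 2/(-3 + 2*√(5/3) + 0) + 280 = 2/(-3 + 2*(√15/3) + 0) + 280 = 2/(-3 + 2*√15/3 + 0) + 280 = 2/(-3 + 2*√15/3) + 280 = 280 + 2/(-3 + 2*√15/3)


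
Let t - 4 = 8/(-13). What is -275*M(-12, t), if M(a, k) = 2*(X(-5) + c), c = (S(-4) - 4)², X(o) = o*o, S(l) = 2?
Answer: -15950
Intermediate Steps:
X(o) = o²
c = 4 (c = (2 - 4)² = (-2)² = 4)
t = 44/13 (t = 4 + 8/(-13) = 4 + 8*(-1/13) = 4 - 8/13 = 44/13 ≈ 3.3846)
M(a, k) = 58 (M(a, k) = 2*((-5)² + 4) = 2*(25 + 4) = 2*29 = 58)
-275*M(-12, t) = -275*58 = -15950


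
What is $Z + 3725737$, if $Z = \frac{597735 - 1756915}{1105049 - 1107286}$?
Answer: $\frac{8335632849}{2237} \approx 3.7263 \cdot 10^{6}$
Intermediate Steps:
$Z = \frac{1159180}{2237}$ ($Z = - \frac{1159180}{-2237} = \left(-1159180\right) \left(- \frac{1}{2237}\right) = \frac{1159180}{2237} \approx 518.19$)
$Z + 3725737 = \frac{1159180}{2237} + 3725737 = \frac{8335632849}{2237}$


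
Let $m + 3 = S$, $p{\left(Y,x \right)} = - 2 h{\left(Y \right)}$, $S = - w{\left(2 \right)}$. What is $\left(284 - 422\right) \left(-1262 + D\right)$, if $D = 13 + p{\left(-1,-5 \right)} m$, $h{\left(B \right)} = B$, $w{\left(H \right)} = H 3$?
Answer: $174846$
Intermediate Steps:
$w{\left(H \right)} = 3 H$
$S = -6$ ($S = - 3 \cdot 2 = \left(-1\right) 6 = -6$)
$p{\left(Y,x \right)} = - 2 Y$
$m = -9$ ($m = -3 - 6 = -9$)
$D = -5$ ($D = 13 + \left(-2\right) \left(-1\right) \left(-9\right) = 13 + 2 \left(-9\right) = 13 - 18 = -5$)
$\left(284 - 422\right) \left(-1262 + D\right) = \left(284 - 422\right) \left(-1262 - 5\right) = \left(284 - 422\right) \left(-1267\right) = \left(-138\right) \left(-1267\right) = 174846$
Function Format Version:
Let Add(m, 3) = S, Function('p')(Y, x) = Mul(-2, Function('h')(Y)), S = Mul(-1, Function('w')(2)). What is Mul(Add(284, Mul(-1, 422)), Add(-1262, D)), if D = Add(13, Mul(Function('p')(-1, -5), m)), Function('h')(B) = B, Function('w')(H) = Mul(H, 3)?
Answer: 174846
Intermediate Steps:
Function('w')(H) = Mul(3, H)
S = -6 (S = Mul(-1, Mul(3, 2)) = Mul(-1, 6) = -6)
Function('p')(Y, x) = Mul(-2, Y)
m = -9 (m = Add(-3, -6) = -9)
D = -5 (D = Add(13, Mul(Mul(-2, -1), -9)) = Add(13, Mul(2, -9)) = Add(13, -18) = -5)
Mul(Add(284, Mul(-1, 422)), Add(-1262, D)) = Mul(Add(284, Mul(-1, 422)), Add(-1262, -5)) = Mul(Add(284, -422), -1267) = Mul(-138, -1267) = 174846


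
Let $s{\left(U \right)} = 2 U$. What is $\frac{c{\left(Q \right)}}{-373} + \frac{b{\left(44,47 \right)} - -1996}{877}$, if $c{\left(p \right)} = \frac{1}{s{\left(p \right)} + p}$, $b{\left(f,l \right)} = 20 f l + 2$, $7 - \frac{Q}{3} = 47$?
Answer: $\frac{5822113117}{117763560} \approx 49.439$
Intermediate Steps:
$Q = -120$ ($Q = 21 - 141 = -120$)
$b{\left(f,l \right)} = 2 + 20 f l$ ($b{\left(f,l \right)} = 20 f l + 2 = 2 + 20 f l$)
$c{\left(p \right)} = \frac{1}{3 p}$ ($c{\left(p \right)} = \frac{1}{2 p + p} = \frac{1}{3 p}$)
$\frac{c{\left(Q \right)}}{-373} + \frac{b{\left(44,47 \right)} - -1996}{877} = \frac{\frac{1}{3} \frac{1}{-120}}{-373} + \frac{\left(2 + 20 \cdot 44 \cdot 47\right) - -1996}{877} = \frac{1}{3} \left(- \frac{1}{120}\right) \left(- \frac{1}{373}\right) + \left(\left(2 + 41360\right) + 1996\right) \frac{1}{877} = \left(- \frac{1}{360}\right) \left(- \frac{1}{373}\right) + \left(41362 + 1996\right) \frac{1}{877} = \frac{1}{134280} + 43358 \cdot \frac{1}{877} = \frac{1}{134280} + \frac{43358}{877} = \frac{5822113117}{117763560}$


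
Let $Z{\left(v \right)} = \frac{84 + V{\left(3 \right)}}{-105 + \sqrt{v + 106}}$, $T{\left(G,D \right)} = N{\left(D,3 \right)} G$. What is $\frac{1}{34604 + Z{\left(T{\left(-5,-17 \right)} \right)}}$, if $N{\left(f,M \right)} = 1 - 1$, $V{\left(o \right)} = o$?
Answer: $\frac{377831941}{13074180386393} + \frac{87 \sqrt{106}}{13074180386393} \approx 2.8899 \cdot 10^{-5}$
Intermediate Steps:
$N{\left(f,M \right)} = 0$
$T{\left(G,D \right)} = 0$ ($T{\left(G,D \right)} = 0 G = 0$)
$Z{\left(v \right)} = \frac{87}{-105 + \sqrt{106 + v}}$ ($Z{\left(v \right)} = \frac{84 + 3}{-105 + \sqrt{v + 106}} = \frac{87}{-105 + \sqrt{106 + v}}$)
$\frac{1}{34604 + Z{\left(T{\left(-5,-17 \right)} \right)}} = \frac{1}{34604 + \frac{87}{-105 + \sqrt{106 + 0}}} = \frac{1}{34604 + \frac{87}{-105 + \sqrt{106}}}$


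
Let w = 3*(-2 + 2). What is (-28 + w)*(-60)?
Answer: 1680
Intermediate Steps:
w = 0 (w = 3*0 = 0)
(-28 + w)*(-60) = (-28 + 0)*(-60) = -28*(-60) = 1680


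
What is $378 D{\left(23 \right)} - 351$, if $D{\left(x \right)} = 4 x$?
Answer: $34425$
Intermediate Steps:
$378 D{\left(23 \right)} - 351 = 378 \cdot 4 \cdot 23 - 351 = 378 \cdot 92 - 351 = 34776 - 351 = 34425$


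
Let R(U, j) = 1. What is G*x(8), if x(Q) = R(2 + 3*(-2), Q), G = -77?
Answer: -77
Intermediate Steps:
x(Q) = 1
G*x(8) = -77*1 = -77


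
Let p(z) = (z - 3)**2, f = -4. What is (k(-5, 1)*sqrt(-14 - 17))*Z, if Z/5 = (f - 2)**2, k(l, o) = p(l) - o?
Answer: 11340*I*sqrt(31) ≈ 63138.0*I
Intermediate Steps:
p(z) = (-3 + z)**2
k(l, o) = (-3 + l)**2 - o
Z = 180 (Z = 5*(-4 - 2)**2 = 5*(-6)**2 = 5*36 = 180)
(k(-5, 1)*sqrt(-14 - 17))*Z = (((-3 - 5)**2 - 1*1)*sqrt(-14 - 17))*180 = (((-8)**2 - 1)*sqrt(-31))*180 = ((64 - 1)*(I*sqrt(31)))*180 = (63*(I*sqrt(31)))*180 = (63*I*sqrt(31))*180 = 11340*I*sqrt(31)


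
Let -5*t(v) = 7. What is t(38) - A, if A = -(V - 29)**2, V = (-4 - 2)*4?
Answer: 14038/5 ≈ 2807.6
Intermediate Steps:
V = -24 (V = -6*4 = -24)
t(v) = -7/5 (t(v) = -1/5*7 = -7/5)
A = -2809 (A = -(-24 - 29)**2 = -1*(-53)**2 = -1*2809 = -2809)
t(38) - A = -7/5 - 1*(-2809) = -7/5 + 2809 = 14038/5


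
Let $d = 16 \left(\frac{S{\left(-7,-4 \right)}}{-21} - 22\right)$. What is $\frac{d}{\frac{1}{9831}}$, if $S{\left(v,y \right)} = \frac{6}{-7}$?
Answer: $- \frac{169250496}{49} \approx -3.4541 \cdot 10^{6}$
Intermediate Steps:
$S{\left(v,y \right)} = - \frac{6}{7}$ ($S{\left(v,y \right)} = 6 \left(- \frac{1}{7}\right) = - \frac{6}{7}$)
$d = - \frac{17216}{49}$ ($d = 16 \left(- \frac{6}{7 \left(-21\right)} - 22\right) = 16 \left(\left(- \frac{6}{7}\right) \left(- \frac{1}{21}\right) - 22\right) = 16 \left(\frac{2}{49} - 22\right) = 16 \left(- \frac{1076}{49}\right) = - \frac{17216}{49} \approx -351.35$)
$\frac{d}{\frac{1}{9831}} = - \frac{17216}{49 \cdot \frac{1}{9831}} = - \frac{17216 \frac{1}{\frac{1}{9831}}}{49} = \left(- \frac{17216}{49}\right) 9831 = - \frac{169250496}{49}$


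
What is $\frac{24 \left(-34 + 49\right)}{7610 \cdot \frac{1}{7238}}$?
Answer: $\frac{260568}{761} \approx 342.4$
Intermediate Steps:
$\frac{24 \left(-34 + 49\right)}{7610 \cdot \frac{1}{7238}} = \frac{24 \cdot 15}{7610 \cdot \frac{1}{7238}} = \frac{360}{\frac{3805}{3619}} = 360 \cdot \frac{3619}{3805} = \frac{260568}{761}$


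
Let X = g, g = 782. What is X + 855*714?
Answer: 611252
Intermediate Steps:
X = 782
X + 855*714 = 782 + 855*714 = 782 + 610470 = 611252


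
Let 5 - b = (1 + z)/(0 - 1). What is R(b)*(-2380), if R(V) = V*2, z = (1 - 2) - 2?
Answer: -14280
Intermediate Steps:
z = -3 (z = -1 - 2 = -3)
b = 3 (b = 5 - (1 - 3)/(0 - 1) = 5 - (-2)/(-1) = 5 - (-2)*(-1) = 5 - 1*2 = 5 - 2 = 3)
R(V) = 2*V
R(b)*(-2380) = (2*3)*(-2380) = 6*(-2380) = -14280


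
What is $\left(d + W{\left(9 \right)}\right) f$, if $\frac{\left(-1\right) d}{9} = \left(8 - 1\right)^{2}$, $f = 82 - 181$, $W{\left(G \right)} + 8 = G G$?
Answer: $36432$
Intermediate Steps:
$W{\left(G \right)} = -8 + G^{2}$ ($W{\left(G \right)} = -8 + G G = -8 + G^{2}$)
$f = -99$
$d = -441$ ($d = - 9 \left(8 - 1\right)^{2} = - 9 \cdot 7^{2} = \left(-9\right) 49 = -441$)
$\left(d + W{\left(9 \right)}\right) f = \left(-441 - \left(8 - 9^{2}\right)\right) \left(-99\right) = \left(-441 + \left(-8 + 81\right)\right) \left(-99\right) = \left(-441 + 73\right) \left(-99\right) = \left(-368\right) \left(-99\right) = 36432$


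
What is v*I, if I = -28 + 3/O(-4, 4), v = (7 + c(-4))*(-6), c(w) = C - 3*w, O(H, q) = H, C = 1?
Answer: 3450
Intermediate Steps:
c(w) = 1 - 3*w
v = -120 (v = (7 + (1 - 3*(-4)))*(-6) = (7 + (1 + 12))*(-6) = (7 + 13)*(-6) = 20*(-6) = -120)
I = -115/4 (I = -28 + 3/(-4) = -28 + 3*(-1/4) = -28 - 3/4 = -115/4 ≈ -28.750)
v*I = -120*(-115/4) = 3450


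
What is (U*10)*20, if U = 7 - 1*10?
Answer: -600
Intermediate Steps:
U = -3 (U = 7 - 10 = -3)
(U*10)*20 = -3*10*20 = -30*20 = -600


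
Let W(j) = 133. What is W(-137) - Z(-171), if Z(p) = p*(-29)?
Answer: -4826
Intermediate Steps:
Z(p) = -29*p
W(-137) - Z(-171) = 133 - (-29)*(-171) = 133 - 1*4959 = 133 - 4959 = -4826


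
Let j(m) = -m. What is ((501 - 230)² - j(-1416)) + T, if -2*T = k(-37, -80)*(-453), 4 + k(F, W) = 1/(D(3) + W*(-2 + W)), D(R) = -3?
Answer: 932655019/13114 ≈ 71119.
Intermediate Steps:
k(F, W) = -4 + 1/(-3 + W*(-2 + W))
T = -11880831/13114 (T = -(-13 - 8*(-80) + 4*(-80)²)/(3 - 1*(-80)² + 2*(-80))*(-453)/2 = -(-13 + 640 + 4*6400)/(3 - 1*6400 - 160)*(-453)/2 = -(-13 + 640 + 25600)/(3 - 6400 - 160)*(-453)/2 = -26227/(-6557)*(-453)/2 = -(-1/6557*26227)*(-453)/2 = -(-26227)*(-453)/13114 = -½*11880831/6557 = -11880831/13114 ≈ -905.97)
((501 - 230)² - j(-1416)) + T = ((501 - 230)² - (-1)*(-1416)) - 11880831/13114 = (271² - 1*1416) - 11880831/13114 = (73441 - 1416) - 11880831/13114 = 72025 - 11880831/13114 = 932655019/13114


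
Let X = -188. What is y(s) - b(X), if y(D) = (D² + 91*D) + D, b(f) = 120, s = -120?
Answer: 3240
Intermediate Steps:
y(D) = D² + 92*D
y(s) - b(X) = -120*(92 - 120) - 1*120 = -120*(-28) - 120 = 3360 - 120 = 3240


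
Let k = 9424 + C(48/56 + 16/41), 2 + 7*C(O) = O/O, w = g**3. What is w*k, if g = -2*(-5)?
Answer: 65967000/7 ≈ 9.4239e+6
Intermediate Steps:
g = 10
w = 1000 (w = 10**3 = 1000)
C(O) = -1/7 (C(O) = -2/7 + (O/O)/7 = -2/7 + (1/7)*1 = -2/7 + 1/7 = -1/7)
k = 65967/7 (k = 9424 - 1/7 = 65967/7 ≈ 9423.9)
w*k = 1000*(65967/7) = 65967000/7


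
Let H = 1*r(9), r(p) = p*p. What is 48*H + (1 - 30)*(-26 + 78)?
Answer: 2380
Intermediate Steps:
r(p) = p**2
H = 81 (H = 1*9**2 = 1*81 = 81)
48*H + (1 - 30)*(-26 + 78) = 48*81 + (1 - 30)*(-26 + 78) = 3888 - 29*52 = 3888 - 1508 = 2380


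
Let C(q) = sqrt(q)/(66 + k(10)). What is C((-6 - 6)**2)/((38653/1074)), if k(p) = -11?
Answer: 12888/2125915 ≈ 0.0060623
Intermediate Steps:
C(q) = sqrt(q)/55 (C(q) = sqrt(q)/(66 - 11) = sqrt(q)/55)
C((-6 - 6)**2)/((38653/1074)) = (sqrt((-6 - 6)**2)/55)/((38653/1074)) = (sqrt((-12)**2)/55)/((38653*(1/1074))) = (sqrt(144)/55)/(38653/1074) = ((1/55)*12)*(1074/38653) = (12/55)*(1074/38653) = 12888/2125915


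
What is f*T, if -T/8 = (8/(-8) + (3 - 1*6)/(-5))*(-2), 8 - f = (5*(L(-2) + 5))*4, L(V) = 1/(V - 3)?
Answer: 2816/5 ≈ 563.20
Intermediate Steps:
L(V) = 1/(-3 + V)
f = -88 (f = 8 - 5*(1/(-3 - 2) + 5)*4 = 8 - 5*(1/(-5) + 5)*4 = 8 - 5*(-⅕ + 5)*4 = 8 - 5*(24/5)*4 = 8 - 24*4 = 8 - 1*96 = 8 - 96 = -88)
T = -32/5 (T = -8*(8/(-8) + (3 - 1*6)/(-5))*(-2) = -8*(8*(-⅛) + (3 - 6)*(-⅕))*(-2) = -8*(-1 - 3*(-⅕))*(-2) = -8*(-1 + ⅗)*(-2) = -(-16)*(-2)/5 = -8*⅘ = -32/5 ≈ -6.4000)
f*T = -88*(-32/5) = 2816/5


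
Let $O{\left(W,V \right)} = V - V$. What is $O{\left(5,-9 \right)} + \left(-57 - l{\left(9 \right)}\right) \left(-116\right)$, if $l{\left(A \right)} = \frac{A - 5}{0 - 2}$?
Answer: $6380$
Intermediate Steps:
$O{\left(W,V \right)} = 0$
$l{\left(A \right)} = \frac{5}{2} - \frac{A}{2}$ ($l{\left(A \right)} = \frac{-5 + A}{-2} = \left(-5 + A\right) \left(- \frac{1}{2}\right) = \frac{5}{2} - \frac{A}{2}$)
$O{\left(5,-9 \right)} + \left(-57 - l{\left(9 \right)}\right) \left(-116\right) = 0 + \left(-57 - \left(\frac{5}{2} - \frac{9}{2}\right)\right) \left(-116\right) = 0 + \left(-57 - -2\right) \left(-116\right) = 0 + \left(-57 + 2\right) \left(-116\right) = 0 - -6380 = 0 + 6380 = 6380$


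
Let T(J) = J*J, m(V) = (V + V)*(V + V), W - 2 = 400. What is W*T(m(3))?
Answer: 520992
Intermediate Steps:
W = 402 (W = 2 + 400 = 402)
m(V) = 4*V**2 (m(V) = (2*V)*(2*V) = 4*V**2)
T(J) = J**2
W*T(m(3)) = 402*(4*3**2)**2 = 402*(4*9)**2 = 402*36**2 = 402*1296 = 520992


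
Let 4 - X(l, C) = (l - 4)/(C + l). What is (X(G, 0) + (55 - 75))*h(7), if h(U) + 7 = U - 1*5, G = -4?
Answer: 90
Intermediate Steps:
X(l, C) = 4 - (-4 + l)/(C + l) (X(l, C) = 4 - (l - 4)/(C + l) = 4 - (-4 + l)/(C + l))
h(U) = -12 + U (h(U) = -7 + (U - 1*5) = -7 + (U - 5) = -7 + (-5 + U) = -12 + U)
(X(G, 0) + (55 - 75))*h(7) = ((4 + 3*(-4) + 4*0)/(0 - 4) + (55 - 75))*(-12 + 7) = ((4 - 12 + 0)/(-4) - 20)*(-5) = (-¼*(-8) - 20)*(-5) = (2 - 20)*(-5) = -18*(-5) = 90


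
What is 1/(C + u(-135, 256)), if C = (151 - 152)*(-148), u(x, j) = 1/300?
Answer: 300/44401 ≈ 0.0067566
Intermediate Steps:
u(x, j) = 1/300
C = 148 (C = -1*(-148) = 148)
1/(C + u(-135, 256)) = 1/(148 + 1/300) = 1/(44401/300) = 300/44401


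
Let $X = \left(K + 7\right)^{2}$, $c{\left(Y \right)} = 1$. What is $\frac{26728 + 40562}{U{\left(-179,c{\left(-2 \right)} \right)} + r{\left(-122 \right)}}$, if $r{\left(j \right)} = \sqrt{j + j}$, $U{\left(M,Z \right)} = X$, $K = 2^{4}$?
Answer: $\frac{7119282}{56017} - \frac{26916 i \sqrt{61}}{56017} \approx 127.09 - 3.7528 i$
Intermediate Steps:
$K = 16$
$X = 529$ ($X = \left(16 + 7\right)^{2} = 23^{2} = 529$)
$U{\left(M,Z \right)} = 529$
$r{\left(j \right)} = \sqrt{2} \sqrt{j}$ ($r{\left(j \right)} = \sqrt{2 j} = \sqrt{2} \sqrt{j}$)
$\frac{26728 + 40562}{U{\left(-179,c{\left(-2 \right)} \right)} + r{\left(-122 \right)}} = \frac{26728 + 40562}{529 + \sqrt{2} \sqrt{-122}} = \frac{67290}{529 + \sqrt{2} i \sqrt{122}} = \frac{67290}{529 + 2 i \sqrt{61}}$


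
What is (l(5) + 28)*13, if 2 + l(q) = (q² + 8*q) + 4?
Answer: 1235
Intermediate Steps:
l(q) = 2 + q² + 8*q (l(q) = -2 + ((q² + 8*q) + 4) = -2 + (4 + q² + 8*q) = 2 + q² + 8*q)
(l(5) + 28)*13 = ((2 + 5² + 8*5) + 28)*13 = ((2 + 25 + 40) + 28)*13 = (67 + 28)*13 = 95*13 = 1235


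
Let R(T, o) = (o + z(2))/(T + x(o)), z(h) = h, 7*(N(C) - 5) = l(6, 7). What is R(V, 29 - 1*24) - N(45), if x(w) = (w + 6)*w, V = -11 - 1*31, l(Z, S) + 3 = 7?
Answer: -458/91 ≈ -5.0330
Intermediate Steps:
l(Z, S) = 4 (l(Z, S) = -3 + 7 = 4)
N(C) = 39/7 (N(C) = 5 + (1/7)*4 = 5 + 4/7 = 39/7)
V = -42 (V = -11 - 31 = -42)
x(w) = w*(6 + w) (x(w) = (6 + w)*w = w*(6 + w))
R(T, o) = (2 + o)/(T + o*(6 + o)) (R(T, o) = (o + 2)/(T + o*(6 + o)) = (2 + o)/(T + o*(6 + o)))
R(V, 29 - 1*24) - N(45) = (2 + (29 - 1*24))/(-42 + (29 - 1*24)*(6 + (29 - 1*24))) - 1*39/7 = (2 + (29 - 24))/(-42 + (29 - 24)*(6 + (29 - 24))) - 39/7 = (2 + 5)/(-42 + 5*(6 + 5)) - 39/7 = 7/(-42 + 5*11) - 39/7 = 7/(-42 + 55) - 39/7 = 7/13 - 39/7 = -458/91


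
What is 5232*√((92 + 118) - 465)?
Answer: 5232*I*√255 ≈ 83548.0*I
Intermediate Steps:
5232*√((92 + 118) - 465) = 5232*√(210 - 465) = 5232*√(-255) = 5232*(I*√255) = 5232*I*√255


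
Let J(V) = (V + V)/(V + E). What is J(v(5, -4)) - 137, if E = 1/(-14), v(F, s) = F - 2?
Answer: -5533/41 ≈ -134.95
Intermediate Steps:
v(F, s) = -2 + F
E = -1/14 ≈ -0.071429
J(V) = 2*V/(-1/14 + V) (J(V) = (V + V)/(V - 1/14) = (2*V)/(-1/14 + V) = 2*V/(-1/14 + V))
J(v(5, -4)) - 137 = 28*(-2 + 5)/(-1 + 14*(-2 + 5)) - 137 = 28*3/(-1 + 14*3) - 137 = 28*3/(-1 + 42) - 137 = 28*3/41 - 137 = 28*3*(1/41) - 137 = 84/41 - 137 = -5533/41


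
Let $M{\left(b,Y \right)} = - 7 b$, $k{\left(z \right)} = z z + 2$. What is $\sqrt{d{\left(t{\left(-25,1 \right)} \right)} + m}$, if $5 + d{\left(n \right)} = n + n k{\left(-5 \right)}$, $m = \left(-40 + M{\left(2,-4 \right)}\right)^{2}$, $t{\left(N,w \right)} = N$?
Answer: $\sqrt{2211} \approx 47.021$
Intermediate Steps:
$k{\left(z \right)} = 2 + z^{2}$ ($k{\left(z \right)} = z^{2} + 2 = 2 + z^{2}$)
$m = 2916$ ($m = \left(-40 - 14\right)^{2} = \left(-54\right)^{2} = 2916$)
$d{\left(n \right)} = -5 + 28 n$ ($d{\left(n \right)} = -5 + \left(n + n \left(2 + \left(-5\right)^{2}\right)\right) = -5 + \left(n + n \left(2 + 25\right)\right) = -5 + \left(n + n 27\right) = -5 + \left(n + 27 n\right) = -5 + 28 n$)
$\sqrt{d{\left(t{\left(-25,1 \right)} \right)} + m} = \sqrt{\left(-5 + 28 \left(-25\right)\right) + 2916} = \sqrt{\left(-5 - 700\right) + 2916} = \sqrt{-705 + 2916} = \sqrt{2211}$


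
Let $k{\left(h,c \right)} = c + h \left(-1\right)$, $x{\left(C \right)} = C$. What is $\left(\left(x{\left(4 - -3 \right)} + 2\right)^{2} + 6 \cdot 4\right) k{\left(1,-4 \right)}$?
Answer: $-525$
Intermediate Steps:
$k{\left(h,c \right)} = c - h$
$\left(\left(x{\left(4 - -3 \right)} + 2\right)^{2} + 6 \cdot 4\right) k{\left(1,-4 \right)} = \left(\left(\left(4 - -3\right) + 2\right)^{2} + 6 \cdot 4\right) \left(-4 - 1\right) = \left(\left(\left(4 + 3\right) + 2\right)^{2} + 24\right) \left(-4 - 1\right) = \left(\left(7 + 2\right)^{2} + 24\right) \left(-5\right) = \left(9^{2} + 24\right) \left(-5\right) = \left(81 + 24\right) \left(-5\right) = 105 \left(-5\right) = -525$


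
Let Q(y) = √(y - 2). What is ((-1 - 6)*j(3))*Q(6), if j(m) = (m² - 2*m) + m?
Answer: -84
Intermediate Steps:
Q(y) = √(-2 + y)
j(m) = m² - m
((-1 - 6)*j(3))*Q(6) = ((-1 - 6)*(3*(-1 + 3)))*√(-2 + 6) = ((-1 - 1*6)*(3*2))*√4 = ((-1 - 6)*6)*2 = -7*6*2 = -42*2 = -84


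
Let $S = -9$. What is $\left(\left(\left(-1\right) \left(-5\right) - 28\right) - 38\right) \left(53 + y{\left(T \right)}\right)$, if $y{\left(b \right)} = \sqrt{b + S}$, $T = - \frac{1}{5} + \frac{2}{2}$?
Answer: $-3233 - \frac{61 i \sqrt{205}}{5} \approx -3233.0 - 174.68 i$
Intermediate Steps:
$T = \frac{4}{5}$ ($T = \left(-1\right) \frac{1}{5} + 2 \cdot \frac{1}{2} = - \frac{1}{5} + 1 = \frac{4}{5} \approx 0.8$)
$y{\left(b \right)} = \sqrt{-9 + b}$ ($y{\left(b \right)} = \sqrt{b - 9} = \sqrt{-9 + b}$)
$\left(\left(\left(-1\right) \left(-5\right) - 28\right) - 38\right) \left(53 + y{\left(T \right)}\right) = \left(\left(\left(-1\right) \left(-5\right) - 28\right) - 38\right) \left(53 + \sqrt{-9 + \frac{4}{5}}\right) = \left(\left(5 - 28\right) - 38\right) \left(53 + \sqrt{- \frac{41}{5}}\right) = \left(-23 - 38\right) \left(53 + \frac{i \sqrt{205}}{5}\right) = - 61 \left(53 + \frac{i \sqrt{205}}{5}\right) = -3233 - \frac{61 i \sqrt{205}}{5}$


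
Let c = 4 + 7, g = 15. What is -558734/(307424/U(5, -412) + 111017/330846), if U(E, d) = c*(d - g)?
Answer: 868263507403908/101188553855 ≈ 8580.7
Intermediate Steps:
c = 11
U(E, d) = -165 + 11*d (U(E, d) = 11*(d - 1*15) = 11*(d - 15) = 11*(-15 + d) = -165 + 11*d)
-558734/(307424/U(5, -412) + 111017/330846) = -558734/(307424/(-165 + 11*(-412)) + 111017/330846) = -558734/(307424/(-165 - 4532) + 111017*(1/330846)) = -558734/(307424/(-4697) + 111017/330846) = -558734/(307424*(-1/4697) + 111017/330846) = -558734/(-307424/4697 + 111017/330846) = -558734/(-101188553855/1553983662) = -558734*(-1553983662/101188553855) = 868263507403908/101188553855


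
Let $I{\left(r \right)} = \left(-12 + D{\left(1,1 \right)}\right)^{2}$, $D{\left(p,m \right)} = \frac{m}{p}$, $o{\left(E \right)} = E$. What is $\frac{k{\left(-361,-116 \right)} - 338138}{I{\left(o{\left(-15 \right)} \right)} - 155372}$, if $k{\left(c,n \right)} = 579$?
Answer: $\frac{337559}{155251} \approx 2.1743$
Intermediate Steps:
$I{\left(r \right)} = 121$ ($I{\left(r \right)} = \left(-12 + 1 \cdot 1^{-1}\right)^{2} = \left(-12 + 1 \cdot 1\right)^{2} = \left(-12 + 1\right)^{2} = \left(-11\right)^{2} = 121$)
$\frac{k{\left(-361,-116 \right)} - 338138}{I{\left(o{\left(-15 \right)} \right)} - 155372} = \frac{579 - 338138}{121 - 155372} = - \frac{337559}{-155251} = \left(-337559\right) \left(- \frac{1}{155251}\right) = \frac{337559}{155251}$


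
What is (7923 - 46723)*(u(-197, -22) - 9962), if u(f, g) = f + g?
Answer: 395022800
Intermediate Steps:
(7923 - 46723)*(u(-197, -22) - 9962) = (7923 - 46723)*((-197 - 22) - 9962) = -38800*(-219 - 9962) = -38800*(-10181) = 395022800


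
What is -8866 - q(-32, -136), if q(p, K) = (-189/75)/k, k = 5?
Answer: -1108187/125 ≈ -8865.5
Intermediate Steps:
q(p, K) = -63/125 (q(p, K) = -189/75/5 = -189*1/75*(⅕) = -63/25*⅕ = -63/125)
-8866 - q(-32, -136) = -8866 - 1*(-63/125) = -8866 + 63/125 = -1108187/125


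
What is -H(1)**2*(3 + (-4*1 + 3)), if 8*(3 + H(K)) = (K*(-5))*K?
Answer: -841/32 ≈ -26.281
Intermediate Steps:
H(K) = -3 - 5*K**2/8 (H(K) = -3 + ((K*(-5))*K)/8 = -3 + ((-5*K)*K)/8 = -3 + (-5*K**2)/8 = -3 - 5*K**2/8)
-H(1)**2*(3 + (-4*1 + 3)) = -(-3 - 5/8*1**2)**2*(3 + (-4*1 + 3)) = -(-3 - 5/8*1)**2*(3 + (-4 + 3)) = -(-3 - 5/8)**2*(3 - 1) = -(-29/8)**2*2 = -841*2/64 = -1*841/32 = -841/32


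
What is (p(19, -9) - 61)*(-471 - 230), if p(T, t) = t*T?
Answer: 162632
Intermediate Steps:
p(T, t) = T*t
(p(19, -9) - 61)*(-471 - 230) = (19*(-9) - 61)*(-471 - 230) = (-171 - 61)*(-701) = -232*(-701) = 162632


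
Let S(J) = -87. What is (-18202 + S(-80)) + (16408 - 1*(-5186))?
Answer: 3305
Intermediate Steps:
(-18202 + S(-80)) + (16408 - 1*(-5186)) = (-18202 - 87) + (16408 - 1*(-5186)) = -18289 + (16408 + 5186) = -18289 + 21594 = 3305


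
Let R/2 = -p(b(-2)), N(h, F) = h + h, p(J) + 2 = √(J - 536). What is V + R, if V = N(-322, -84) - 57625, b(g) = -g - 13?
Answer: -58265 - 2*I*√547 ≈ -58265.0 - 46.776*I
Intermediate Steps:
b(g) = -13 - g
p(J) = -2 + √(-536 + J) (p(J) = -2 + √(J - 536) = -2 + √(-536 + J))
N(h, F) = 2*h
R = 4 - 2*I*√547 (R = 2*(-(-2 + √(-536 + (-13 - 1*(-2))))) = 2*(-(-2 + √(-536 + (-13 + 2)))) = 2*(-(-2 + √(-536 - 11))) = 2*(-(-2 + √(-547))) = 2*(-(-2 + I*√547)) = 2*(2 - I*√547) = 4 - 2*I*√547 ≈ 4.0 - 46.776*I)
V = -58269 (V = 2*(-322) - 57625 = -644 - 57625 = -58269)
V + R = -58269 + (4 - 2*I*√547) = -58265 - 2*I*√547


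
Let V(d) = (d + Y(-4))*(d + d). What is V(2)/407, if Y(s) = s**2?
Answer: 72/407 ≈ 0.17690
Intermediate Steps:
V(d) = 2*d*(16 + d) (V(d) = (d + (-4)**2)*(d + d) = (d + 16)*(2*d) = (16 + d)*(2*d) = 2*d*(16 + d))
V(2)/407 = (2*2*(16 + 2))/407 = (2*2*18)*(1/407) = 72*(1/407) = 72/407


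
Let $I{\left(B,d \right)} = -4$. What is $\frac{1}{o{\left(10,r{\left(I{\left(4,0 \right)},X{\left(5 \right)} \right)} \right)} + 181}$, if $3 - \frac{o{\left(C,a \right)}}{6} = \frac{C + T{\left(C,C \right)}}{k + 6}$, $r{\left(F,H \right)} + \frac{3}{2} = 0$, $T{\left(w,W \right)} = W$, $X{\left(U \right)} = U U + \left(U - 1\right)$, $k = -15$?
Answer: $\frac{3}{637} \approx 0.0047096$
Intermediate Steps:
$X{\left(U \right)} = -1 + U + U^{2}$ ($X{\left(U \right)} = U^{2} + \left(U - 1\right) = U^{2} + \left(-1 + U\right) = -1 + U + U^{2}$)
$r{\left(F,H \right)} = - \frac{3}{2}$ ($r{\left(F,H \right)} = - \frac{3}{2} + 0 = - \frac{3}{2}$)
$o{\left(C,a \right)} = 18 + \frac{4 C}{3}$ ($o{\left(C,a \right)} = 18 - 6 \frac{C + C}{-15 + 6} = 18 - 6 \frac{2 C}{-9} = 18 - 6 \cdot 2 C \left(- \frac{1}{9}\right) = 18 - 6 \left(- \frac{2 C}{9}\right) = 18 + \frac{4 C}{3}$)
$\frac{1}{o{\left(10,r{\left(I{\left(4,0 \right)},X{\left(5 \right)} \right)} \right)} + 181} = \frac{1}{\left(18 + \frac{4}{3} \cdot 10\right) + 181} = \frac{1}{\left(18 + \frac{40}{3}\right) + 181} = \frac{1}{\frac{94}{3} + 181} = \frac{1}{\frac{637}{3}} = \frac{3}{637}$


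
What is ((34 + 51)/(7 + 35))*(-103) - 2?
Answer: -8839/42 ≈ -210.45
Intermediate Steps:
((34 + 51)/(7 + 35))*(-103) - 2 = (85/42)*(-103) - 2 = -8755/42 - 2 = -8839/42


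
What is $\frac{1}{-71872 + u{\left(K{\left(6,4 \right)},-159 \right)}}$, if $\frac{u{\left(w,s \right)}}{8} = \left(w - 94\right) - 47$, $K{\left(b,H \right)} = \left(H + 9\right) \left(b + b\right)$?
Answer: $- \frac{1}{71752} \approx -1.3937 \cdot 10^{-5}$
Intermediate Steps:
$K{\left(b,H \right)} = 2 b \left(9 + H\right)$ ($K{\left(b,H \right)} = \left(9 + H\right) 2 b = 2 b \left(9 + H\right)$)
$u{\left(w,s \right)} = -1128 + 8 w$ ($u{\left(w,s \right)} = 8 \left(\left(w - 94\right) - 47\right) = 8 \left(\left(-94 + w\right) - 47\right) = 8 \left(-141 + w\right) = -1128 + 8 w$)
$\frac{1}{-71872 + u{\left(K{\left(6,4 \right)},-159 \right)}} = \frac{1}{-71872 - \left(1128 - 8 \cdot 2 \cdot 6 \left(9 + 4\right)\right)} = \frac{1}{-71872 - \left(1128 - 8 \cdot 2 \cdot 6 \cdot 13\right)} = \frac{1}{-71872 + \left(-1128 + 8 \cdot 156\right)} = \frac{1}{-71872 + \left(-1128 + 1248\right)} = \frac{1}{-71872 + 120} = \frac{1}{-71752} = - \frac{1}{71752}$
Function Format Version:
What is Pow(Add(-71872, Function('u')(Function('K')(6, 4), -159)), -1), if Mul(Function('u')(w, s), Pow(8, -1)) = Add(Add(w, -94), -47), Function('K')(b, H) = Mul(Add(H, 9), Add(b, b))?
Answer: Rational(-1, 71752) ≈ -1.3937e-5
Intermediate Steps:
Function('K')(b, H) = Mul(2, b, Add(9, H)) (Function('K')(b, H) = Mul(Add(9, H), Mul(2, b)) = Mul(2, b, Add(9, H)))
Function('u')(w, s) = Add(-1128, Mul(8, w)) (Function('u')(w, s) = Mul(8, Add(Add(w, -94), -47)) = Mul(8, Add(Add(-94, w), -47)) = Mul(8, Add(-141, w)) = Add(-1128, Mul(8, w)))
Pow(Add(-71872, Function('u')(Function('K')(6, 4), -159)), -1) = Pow(Add(-71872, Add(-1128, Mul(8, Mul(2, 6, Add(9, 4))))), -1) = Pow(Add(-71872, Add(-1128, Mul(8, Mul(2, 6, 13)))), -1) = Pow(Add(-71872, Add(-1128, Mul(8, 156))), -1) = Pow(Add(-71872, Add(-1128, 1248)), -1) = Pow(Add(-71872, 120), -1) = Pow(-71752, -1) = Rational(-1, 71752)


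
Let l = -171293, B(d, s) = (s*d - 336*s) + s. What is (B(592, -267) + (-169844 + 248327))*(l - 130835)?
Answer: -2980190592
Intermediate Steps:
B(d, s) = -335*s + d*s (B(d, s) = (d*s - 336*s) + s = (-336*s + d*s) + s = -335*s + d*s)
(B(592, -267) + (-169844 + 248327))*(l - 130835) = (-267*(-335 + 592) + (-169844 + 248327))*(-171293 - 130835) = (-267*257 + 78483)*(-302128) = (-68619 + 78483)*(-302128) = 9864*(-302128) = -2980190592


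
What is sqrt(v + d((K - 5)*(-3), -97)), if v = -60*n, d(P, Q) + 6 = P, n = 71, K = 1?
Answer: I*sqrt(4254) ≈ 65.223*I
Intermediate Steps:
d(P, Q) = -6 + P
v = -4260 (v = -60*71 = -4260)
sqrt(v + d((K - 5)*(-3), -97)) = sqrt(-4260 + (-6 + (1 - 5)*(-3))) = sqrt(-4260 + (-6 - 4*(-3))) = sqrt(-4260 + (-6 + 12)) = sqrt(-4260 + 6) = sqrt(-4254) = I*sqrt(4254)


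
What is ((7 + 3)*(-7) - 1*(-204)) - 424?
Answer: -290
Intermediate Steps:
((7 + 3)*(-7) - 1*(-204)) - 424 = (10*(-7) + 204) - 424 = (-70 + 204) - 424 = 134 - 424 = -290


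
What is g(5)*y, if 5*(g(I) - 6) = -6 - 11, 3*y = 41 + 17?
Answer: 754/15 ≈ 50.267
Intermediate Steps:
y = 58/3 (y = (41 + 17)/3 = (⅓)*58 = 58/3 ≈ 19.333)
g(I) = 13/5 (g(I) = 6 + (-6 - 11)/5 = 6 + (⅕)*(-17) = 6 - 17/5 = 13/5)
g(5)*y = (13/5)*(58/3) = 754/15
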